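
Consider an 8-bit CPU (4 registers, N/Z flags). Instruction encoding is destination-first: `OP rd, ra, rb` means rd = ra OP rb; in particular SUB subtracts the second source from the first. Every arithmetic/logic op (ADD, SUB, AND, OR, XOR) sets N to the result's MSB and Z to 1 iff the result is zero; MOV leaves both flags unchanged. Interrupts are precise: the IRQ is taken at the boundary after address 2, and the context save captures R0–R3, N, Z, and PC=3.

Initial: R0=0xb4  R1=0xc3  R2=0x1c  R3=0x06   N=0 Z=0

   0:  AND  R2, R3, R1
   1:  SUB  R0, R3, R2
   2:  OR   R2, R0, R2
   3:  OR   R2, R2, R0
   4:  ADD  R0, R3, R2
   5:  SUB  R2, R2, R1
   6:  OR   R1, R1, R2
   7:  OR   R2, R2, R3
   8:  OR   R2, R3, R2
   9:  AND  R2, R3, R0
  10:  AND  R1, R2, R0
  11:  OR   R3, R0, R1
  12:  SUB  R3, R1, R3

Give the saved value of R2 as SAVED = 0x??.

SAVED = 0x06

after  0: R0=0xb4 R1=0xc3 R2=0x02 R3=0x06  N=0 Z=0
after  1: R0=0x04 R1=0xc3 R2=0x02 R3=0x06  N=0 Z=0
after  2: R0=0x04 R1=0xc3 R2=0x06 R3=0x06  N=0 Z=0
-- IRQ taken; context saved, return-PC = 3 --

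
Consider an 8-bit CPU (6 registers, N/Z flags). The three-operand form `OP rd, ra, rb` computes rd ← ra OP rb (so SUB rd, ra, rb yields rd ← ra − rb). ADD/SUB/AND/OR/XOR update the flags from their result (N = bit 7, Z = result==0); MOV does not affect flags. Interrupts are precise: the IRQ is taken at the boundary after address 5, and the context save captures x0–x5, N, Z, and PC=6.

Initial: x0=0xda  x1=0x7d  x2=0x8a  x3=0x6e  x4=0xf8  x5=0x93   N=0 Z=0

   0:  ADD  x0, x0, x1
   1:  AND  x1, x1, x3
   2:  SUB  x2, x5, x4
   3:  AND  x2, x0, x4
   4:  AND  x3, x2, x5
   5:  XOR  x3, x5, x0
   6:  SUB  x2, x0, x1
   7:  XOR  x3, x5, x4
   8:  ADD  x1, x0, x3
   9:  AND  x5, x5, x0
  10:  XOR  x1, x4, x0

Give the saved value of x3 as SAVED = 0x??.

after  0: x0=0x57 x1=0x7d x2=0x8a x3=0x6e x4=0xf8 x5=0x93  N=0 Z=0
after  1: x0=0x57 x1=0x6c x2=0x8a x3=0x6e x4=0xf8 x5=0x93  N=0 Z=0
after  2: x0=0x57 x1=0x6c x2=0x9b x3=0x6e x4=0xf8 x5=0x93  N=1 Z=0
after  3: x0=0x57 x1=0x6c x2=0x50 x3=0x6e x4=0xf8 x5=0x93  N=0 Z=0
after  4: x0=0x57 x1=0x6c x2=0x50 x3=0x10 x4=0xf8 x5=0x93  N=0 Z=0
after  5: x0=0x57 x1=0x6c x2=0x50 x3=0xc4 x4=0xf8 x5=0x93  N=1 Z=0
-- IRQ taken; context saved, return-PC = 6 --

SAVED = 0xc4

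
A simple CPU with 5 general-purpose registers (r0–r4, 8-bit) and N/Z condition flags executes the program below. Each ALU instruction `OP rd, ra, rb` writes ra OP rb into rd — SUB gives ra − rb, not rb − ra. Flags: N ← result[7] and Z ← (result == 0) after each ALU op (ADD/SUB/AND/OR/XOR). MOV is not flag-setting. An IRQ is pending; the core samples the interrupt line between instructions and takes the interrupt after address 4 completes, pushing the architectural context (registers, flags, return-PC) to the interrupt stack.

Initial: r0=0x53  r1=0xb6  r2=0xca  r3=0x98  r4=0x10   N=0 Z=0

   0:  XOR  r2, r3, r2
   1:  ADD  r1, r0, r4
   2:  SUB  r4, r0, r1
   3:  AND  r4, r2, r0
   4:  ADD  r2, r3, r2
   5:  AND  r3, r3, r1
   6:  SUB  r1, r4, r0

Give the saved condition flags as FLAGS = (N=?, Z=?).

after  0: r0=0x53 r1=0xb6 r2=0x52 r3=0x98 r4=0x10  N=0 Z=0
after  1: r0=0x53 r1=0x63 r2=0x52 r3=0x98 r4=0x10  N=0 Z=0
after  2: r0=0x53 r1=0x63 r2=0x52 r3=0x98 r4=0xf0  N=1 Z=0
after  3: r0=0x53 r1=0x63 r2=0x52 r3=0x98 r4=0x52  N=0 Z=0
after  4: r0=0x53 r1=0x63 r2=0xea r3=0x98 r4=0x52  N=1 Z=0
-- IRQ taken; context saved, return-PC = 5 --

FLAGS = (N=1, Z=0)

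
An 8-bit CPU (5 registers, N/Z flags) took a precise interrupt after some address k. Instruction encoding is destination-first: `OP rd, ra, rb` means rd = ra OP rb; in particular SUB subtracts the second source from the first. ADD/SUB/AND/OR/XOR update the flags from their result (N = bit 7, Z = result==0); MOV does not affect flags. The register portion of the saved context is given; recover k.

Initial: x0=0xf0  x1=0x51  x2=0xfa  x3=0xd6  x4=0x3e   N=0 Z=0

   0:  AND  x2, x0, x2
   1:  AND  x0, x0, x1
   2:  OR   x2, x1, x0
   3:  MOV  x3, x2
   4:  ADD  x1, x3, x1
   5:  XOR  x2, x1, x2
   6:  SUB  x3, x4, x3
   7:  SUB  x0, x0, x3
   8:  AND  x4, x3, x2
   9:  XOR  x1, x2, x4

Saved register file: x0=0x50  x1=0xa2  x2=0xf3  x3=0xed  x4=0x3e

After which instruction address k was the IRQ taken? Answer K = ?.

K = 6

after  0: x0=0xf0 x1=0x51 x2=0xf0 x3=0xd6 x4=0x3e  N=1 Z=0
after  1: x0=0x50 x1=0x51 x2=0xf0 x3=0xd6 x4=0x3e  N=0 Z=0
after  2: x0=0x50 x1=0x51 x2=0x51 x3=0xd6 x4=0x3e  N=0 Z=0
after  3: x0=0x50 x1=0x51 x2=0x51 x3=0x51 x4=0x3e  N=0 Z=0
after  4: x0=0x50 x1=0xa2 x2=0x51 x3=0x51 x4=0x3e  N=1 Z=0
after  5: x0=0x50 x1=0xa2 x2=0xf3 x3=0x51 x4=0x3e  N=1 Z=0
after  6: x0=0x50 x1=0xa2 x2=0xf3 x3=0xed x4=0x3e  N=1 Z=0
-- IRQ taken; context saved, return-PC = 7 --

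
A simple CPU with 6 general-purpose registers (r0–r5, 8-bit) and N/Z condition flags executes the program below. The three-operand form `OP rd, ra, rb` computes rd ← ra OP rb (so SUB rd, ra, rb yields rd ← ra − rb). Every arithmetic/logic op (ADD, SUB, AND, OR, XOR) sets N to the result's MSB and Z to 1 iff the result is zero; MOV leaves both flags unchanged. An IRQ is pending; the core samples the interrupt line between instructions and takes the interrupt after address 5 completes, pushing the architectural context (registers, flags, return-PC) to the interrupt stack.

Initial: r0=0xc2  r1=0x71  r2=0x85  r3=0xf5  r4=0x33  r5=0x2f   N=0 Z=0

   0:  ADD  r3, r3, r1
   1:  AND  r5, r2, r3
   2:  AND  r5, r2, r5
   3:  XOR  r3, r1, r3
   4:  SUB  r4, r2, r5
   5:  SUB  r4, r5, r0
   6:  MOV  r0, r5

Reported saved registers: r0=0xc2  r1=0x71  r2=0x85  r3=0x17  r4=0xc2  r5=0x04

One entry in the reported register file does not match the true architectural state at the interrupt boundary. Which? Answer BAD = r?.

BAD = r4

after  0: r0=0xc2 r1=0x71 r2=0x85 r3=0x66 r4=0x33 r5=0x2f  N=0 Z=0
after  1: r0=0xc2 r1=0x71 r2=0x85 r3=0x66 r4=0x33 r5=0x04  N=0 Z=0
after  2: r0=0xc2 r1=0x71 r2=0x85 r3=0x66 r4=0x33 r5=0x04  N=0 Z=0
after  3: r0=0xc2 r1=0x71 r2=0x85 r3=0x17 r4=0x33 r5=0x04  N=0 Z=0
after  4: r0=0xc2 r1=0x71 r2=0x85 r3=0x17 r4=0x81 r5=0x04  N=1 Z=0
after  5: r0=0xc2 r1=0x71 r2=0x85 r3=0x17 r4=0x42 r5=0x04  N=0 Z=0
-- IRQ taken; context saved, return-PC = 6 --
mismatch: r4: reported 0xc2 vs actual 0x42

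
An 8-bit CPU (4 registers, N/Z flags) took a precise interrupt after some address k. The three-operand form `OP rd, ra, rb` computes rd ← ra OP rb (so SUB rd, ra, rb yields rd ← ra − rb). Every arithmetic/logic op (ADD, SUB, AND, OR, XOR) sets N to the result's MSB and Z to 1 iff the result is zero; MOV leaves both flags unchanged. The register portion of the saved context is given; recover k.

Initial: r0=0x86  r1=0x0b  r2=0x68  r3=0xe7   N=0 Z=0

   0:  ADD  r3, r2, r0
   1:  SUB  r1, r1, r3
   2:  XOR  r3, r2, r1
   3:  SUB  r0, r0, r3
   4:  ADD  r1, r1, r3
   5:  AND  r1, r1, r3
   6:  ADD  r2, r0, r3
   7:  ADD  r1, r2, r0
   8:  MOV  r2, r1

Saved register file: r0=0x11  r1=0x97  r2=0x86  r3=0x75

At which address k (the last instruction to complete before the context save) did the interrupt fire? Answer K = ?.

K = 7

after  0: r0=0x86 r1=0x0b r2=0x68 r3=0xee  N=1 Z=0
after  1: r0=0x86 r1=0x1d r2=0x68 r3=0xee  N=0 Z=0
after  2: r0=0x86 r1=0x1d r2=0x68 r3=0x75  N=0 Z=0
after  3: r0=0x11 r1=0x1d r2=0x68 r3=0x75  N=0 Z=0
after  4: r0=0x11 r1=0x92 r2=0x68 r3=0x75  N=1 Z=0
after  5: r0=0x11 r1=0x10 r2=0x68 r3=0x75  N=0 Z=0
after  6: r0=0x11 r1=0x10 r2=0x86 r3=0x75  N=1 Z=0
after  7: r0=0x11 r1=0x97 r2=0x86 r3=0x75  N=1 Z=0
-- IRQ taken; context saved, return-PC = 8 --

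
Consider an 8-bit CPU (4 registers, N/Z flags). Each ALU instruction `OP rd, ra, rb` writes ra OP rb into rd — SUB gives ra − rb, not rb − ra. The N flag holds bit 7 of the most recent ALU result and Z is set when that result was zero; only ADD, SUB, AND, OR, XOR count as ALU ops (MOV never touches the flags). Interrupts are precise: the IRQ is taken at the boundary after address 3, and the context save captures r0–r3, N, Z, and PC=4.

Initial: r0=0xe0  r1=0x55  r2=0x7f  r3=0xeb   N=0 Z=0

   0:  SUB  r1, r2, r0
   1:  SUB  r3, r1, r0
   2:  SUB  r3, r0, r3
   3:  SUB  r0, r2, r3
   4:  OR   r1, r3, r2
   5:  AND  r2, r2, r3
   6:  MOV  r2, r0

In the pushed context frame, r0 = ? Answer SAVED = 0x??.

SAVED = 0x5e

after  0: r0=0xe0 r1=0x9f r2=0x7f r3=0xeb  N=1 Z=0
after  1: r0=0xe0 r1=0x9f r2=0x7f r3=0xbf  N=1 Z=0
after  2: r0=0xe0 r1=0x9f r2=0x7f r3=0x21  N=0 Z=0
after  3: r0=0x5e r1=0x9f r2=0x7f r3=0x21  N=0 Z=0
-- IRQ taken; context saved, return-PC = 4 --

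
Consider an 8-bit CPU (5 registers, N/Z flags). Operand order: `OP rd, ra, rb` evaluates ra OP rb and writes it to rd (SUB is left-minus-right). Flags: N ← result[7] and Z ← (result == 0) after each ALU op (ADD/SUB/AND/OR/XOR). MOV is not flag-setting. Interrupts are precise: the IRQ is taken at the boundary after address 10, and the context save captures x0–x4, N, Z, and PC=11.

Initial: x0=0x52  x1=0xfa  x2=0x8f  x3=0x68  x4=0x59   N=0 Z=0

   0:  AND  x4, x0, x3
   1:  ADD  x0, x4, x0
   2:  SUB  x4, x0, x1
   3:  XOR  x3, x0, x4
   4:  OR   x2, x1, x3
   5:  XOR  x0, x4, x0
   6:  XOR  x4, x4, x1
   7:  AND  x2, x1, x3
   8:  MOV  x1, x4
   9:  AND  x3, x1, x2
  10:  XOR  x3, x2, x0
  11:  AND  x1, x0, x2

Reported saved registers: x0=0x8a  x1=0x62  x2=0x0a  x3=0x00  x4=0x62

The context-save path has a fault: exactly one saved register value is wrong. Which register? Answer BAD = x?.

BAD = x0

after  0: x0=0x52 x1=0xfa x2=0x8f x3=0x68 x4=0x40  N=0 Z=0
after  1: x0=0x92 x1=0xfa x2=0x8f x3=0x68 x4=0x40  N=1 Z=0
after  2: x0=0x92 x1=0xfa x2=0x8f x3=0x68 x4=0x98  N=1 Z=0
after  3: x0=0x92 x1=0xfa x2=0x8f x3=0x0a x4=0x98  N=0 Z=0
after  4: x0=0x92 x1=0xfa x2=0xfa x3=0x0a x4=0x98  N=1 Z=0
after  5: x0=0x0a x1=0xfa x2=0xfa x3=0x0a x4=0x98  N=0 Z=0
after  6: x0=0x0a x1=0xfa x2=0xfa x3=0x0a x4=0x62  N=0 Z=0
after  7: x0=0x0a x1=0xfa x2=0x0a x3=0x0a x4=0x62  N=0 Z=0
after  8: x0=0x0a x1=0x62 x2=0x0a x3=0x0a x4=0x62  N=0 Z=0
after  9: x0=0x0a x1=0x62 x2=0x0a x3=0x02 x4=0x62  N=0 Z=0
after 10: x0=0x0a x1=0x62 x2=0x0a x3=0x00 x4=0x62  N=0 Z=1
-- IRQ taken; context saved, return-PC = 11 --
mismatch: x0: reported 0x8a vs actual 0x0a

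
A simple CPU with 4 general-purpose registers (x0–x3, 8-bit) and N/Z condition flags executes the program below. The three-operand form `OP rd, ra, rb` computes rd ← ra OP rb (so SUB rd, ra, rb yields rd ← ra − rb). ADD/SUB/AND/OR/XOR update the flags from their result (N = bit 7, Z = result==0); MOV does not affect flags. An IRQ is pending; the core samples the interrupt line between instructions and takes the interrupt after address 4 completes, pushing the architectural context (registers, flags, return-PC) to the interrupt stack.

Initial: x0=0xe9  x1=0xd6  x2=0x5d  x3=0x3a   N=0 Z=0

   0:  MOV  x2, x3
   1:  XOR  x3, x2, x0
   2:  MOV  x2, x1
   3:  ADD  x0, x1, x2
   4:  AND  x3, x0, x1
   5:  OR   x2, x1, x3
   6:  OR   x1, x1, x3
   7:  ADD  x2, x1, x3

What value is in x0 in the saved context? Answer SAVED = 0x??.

SAVED = 0xac

after  0: x0=0xe9 x1=0xd6 x2=0x3a x3=0x3a  N=0 Z=0
after  1: x0=0xe9 x1=0xd6 x2=0x3a x3=0xd3  N=1 Z=0
after  2: x0=0xe9 x1=0xd6 x2=0xd6 x3=0xd3  N=1 Z=0
after  3: x0=0xac x1=0xd6 x2=0xd6 x3=0xd3  N=1 Z=0
after  4: x0=0xac x1=0xd6 x2=0xd6 x3=0x84  N=1 Z=0
-- IRQ taken; context saved, return-PC = 5 --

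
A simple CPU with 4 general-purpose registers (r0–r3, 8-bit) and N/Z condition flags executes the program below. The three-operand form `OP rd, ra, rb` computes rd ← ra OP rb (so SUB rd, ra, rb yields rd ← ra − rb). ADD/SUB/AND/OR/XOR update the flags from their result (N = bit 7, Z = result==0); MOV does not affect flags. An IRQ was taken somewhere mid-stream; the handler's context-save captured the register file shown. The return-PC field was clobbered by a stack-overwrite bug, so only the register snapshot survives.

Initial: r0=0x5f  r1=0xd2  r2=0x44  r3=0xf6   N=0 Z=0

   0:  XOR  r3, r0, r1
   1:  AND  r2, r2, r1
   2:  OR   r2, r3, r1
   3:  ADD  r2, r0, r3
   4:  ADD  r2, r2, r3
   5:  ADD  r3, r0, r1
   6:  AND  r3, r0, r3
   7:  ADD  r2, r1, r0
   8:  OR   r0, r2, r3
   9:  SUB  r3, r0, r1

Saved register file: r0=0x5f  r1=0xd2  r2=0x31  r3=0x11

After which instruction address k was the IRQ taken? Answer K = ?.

after  0: r0=0x5f r1=0xd2 r2=0x44 r3=0x8d  N=1 Z=0
after  1: r0=0x5f r1=0xd2 r2=0x40 r3=0x8d  N=0 Z=0
after  2: r0=0x5f r1=0xd2 r2=0xdf r3=0x8d  N=1 Z=0
after  3: r0=0x5f r1=0xd2 r2=0xec r3=0x8d  N=1 Z=0
after  4: r0=0x5f r1=0xd2 r2=0x79 r3=0x8d  N=0 Z=0
after  5: r0=0x5f r1=0xd2 r2=0x79 r3=0x31  N=0 Z=0
after  6: r0=0x5f r1=0xd2 r2=0x79 r3=0x11  N=0 Z=0
after  7: r0=0x5f r1=0xd2 r2=0x31 r3=0x11  N=0 Z=0
-- IRQ taken; context saved, return-PC = 8 --

K = 7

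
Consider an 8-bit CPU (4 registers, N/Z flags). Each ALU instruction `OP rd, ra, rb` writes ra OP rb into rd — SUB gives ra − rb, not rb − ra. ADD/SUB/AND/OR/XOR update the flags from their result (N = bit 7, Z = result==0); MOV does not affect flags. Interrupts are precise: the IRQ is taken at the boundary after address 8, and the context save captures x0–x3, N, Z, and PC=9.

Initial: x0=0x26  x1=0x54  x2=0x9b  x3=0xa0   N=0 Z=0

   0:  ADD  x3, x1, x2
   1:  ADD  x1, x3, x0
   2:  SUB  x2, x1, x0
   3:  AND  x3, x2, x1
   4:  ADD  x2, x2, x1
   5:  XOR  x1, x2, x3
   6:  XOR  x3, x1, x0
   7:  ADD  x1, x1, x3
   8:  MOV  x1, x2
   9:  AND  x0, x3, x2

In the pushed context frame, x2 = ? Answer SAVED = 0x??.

after  0: x0=0x26 x1=0x54 x2=0x9b x3=0xef  N=1 Z=0
after  1: x0=0x26 x1=0x15 x2=0x9b x3=0xef  N=0 Z=0
after  2: x0=0x26 x1=0x15 x2=0xef x3=0xef  N=1 Z=0
after  3: x0=0x26 x1=0x15 x2=0xef x3=0x05  N=0 Z=0
after  4: x0=0x26 x1=0x15 x2=0x04 x3=0x05  N=0 Z=0
after  5: x0=0x26 x1=0x01 x2=0x04 x3=0x05  N=0 Z=0
after  6: x0=0x26 x1=0x01 x2=0x04 x3=0x27  N=0 Z=0
after  7: x0=0x26 x1=0x28 x2=0x04 x3=0x27  N=0 Z=0
after  8: x0=0x26 x1=0x04 x2=0x04 x3=0x27  N=0 Z=0
-- IRQ taken; context saved, return-PC = 9 --

SAVED = 0x04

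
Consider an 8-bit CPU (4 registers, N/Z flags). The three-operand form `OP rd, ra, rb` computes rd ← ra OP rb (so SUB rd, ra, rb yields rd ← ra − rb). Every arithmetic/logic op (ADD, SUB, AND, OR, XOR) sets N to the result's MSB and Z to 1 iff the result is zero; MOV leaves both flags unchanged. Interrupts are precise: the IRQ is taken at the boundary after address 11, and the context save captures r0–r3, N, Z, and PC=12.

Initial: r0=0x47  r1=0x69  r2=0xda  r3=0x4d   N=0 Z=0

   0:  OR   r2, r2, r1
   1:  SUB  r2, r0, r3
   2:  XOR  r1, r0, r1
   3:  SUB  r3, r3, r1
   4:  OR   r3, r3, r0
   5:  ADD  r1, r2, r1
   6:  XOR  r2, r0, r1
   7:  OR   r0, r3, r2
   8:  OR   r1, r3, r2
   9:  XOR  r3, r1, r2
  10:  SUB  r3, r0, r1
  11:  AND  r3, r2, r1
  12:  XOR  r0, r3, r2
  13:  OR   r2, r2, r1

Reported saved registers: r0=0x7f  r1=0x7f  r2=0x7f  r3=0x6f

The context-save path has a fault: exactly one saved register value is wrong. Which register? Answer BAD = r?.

BAD = r2

after  0: r0=0x47 r1=0x69 r2=0xfb r3=0x4d  N=1 Z=0
after  1: r0=0x47 r1=0x69 r2=0xfa r3=0x4d  N=1 Z=0
after  2: r0=0x47 r1=0x2e r2=0xfa r3=0x4d  N=0 Z=0
after  3: r0=0x47 r1=0x2e r2=0xfa r3=0x1f  N=0 Z=0
after  4: r0=0x47 r1=0x2e r2=0xfa r3=0x5f  N=0 Z=0
after  5: r0=0x47 r1=0x28 r2=0xfa r3=0x5f  N=0 Z=0
after  6: r0=0x47 r1=0x28 r2=0x6f r3=0x5f  N=0 Z=0
after  7: r0=0x7f r1=0x28 r2=0x6f r3=0x5f  N=0 Z=0
after  8: r0=0x7f r1=0x7f r2=0x6f r3=0x5f  N=0 Z=0
after  9: r0=0x7f r1=0x7f r2=0x6f r3=0x10  N=0 Z=0
after 10: r0=0x7f r1=0x7f r2=0x6f r3=0x00  N=0 Z=1
after 11: r0=0x7f r1=0x7f r2=0x6f r3=0x6f  N=0 Z=0
-- IRQ taken; context saved, return-PC = 12 --
mismatch: r2: reported 0x7f vs actual 0x6f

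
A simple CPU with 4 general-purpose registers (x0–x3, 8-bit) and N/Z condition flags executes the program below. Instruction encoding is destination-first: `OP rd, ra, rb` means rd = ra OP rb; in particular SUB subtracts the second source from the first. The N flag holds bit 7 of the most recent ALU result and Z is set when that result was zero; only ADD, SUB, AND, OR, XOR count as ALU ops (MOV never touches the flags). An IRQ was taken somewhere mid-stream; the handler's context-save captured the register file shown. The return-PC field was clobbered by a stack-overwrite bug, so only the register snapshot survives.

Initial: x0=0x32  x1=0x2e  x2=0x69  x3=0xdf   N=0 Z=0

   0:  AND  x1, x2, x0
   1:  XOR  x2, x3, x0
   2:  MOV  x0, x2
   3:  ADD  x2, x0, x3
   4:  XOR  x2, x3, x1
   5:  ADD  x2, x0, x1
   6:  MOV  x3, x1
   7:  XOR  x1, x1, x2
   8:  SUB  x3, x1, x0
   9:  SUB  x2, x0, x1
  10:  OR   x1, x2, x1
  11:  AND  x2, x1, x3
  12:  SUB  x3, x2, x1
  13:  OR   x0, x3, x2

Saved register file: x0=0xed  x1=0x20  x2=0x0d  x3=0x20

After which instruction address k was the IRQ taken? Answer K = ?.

K = 6

after  0: x0=0x32 x1=0x20 x2=0x69 x3=0xdf  N=0 Z=0
after  1: x0=0x32 x1=0x20 x2=0xed x3=0xdf  N=1 Z=0
after  2: x0=0xed x1=0x20 x2=0xed x3=0xdf  N=1 Z=0
after  3: x0=0xed x1=0x20 x2=0xcc x3=0xdf  N=1 Z=0
after  4: x0=0xed x1=0x20 x2=0xff x3=0xdf  N=1 Z=0
after  5: x0=0xed x1=0x20 x2=0x0d x3=0xdf  N=0 Z=0
after  6: x0=0xed x1=0x20 x2=0x0d x3=0x20  N=0 Z=0
-- IRQ taken; context saved, return-PC = 7 --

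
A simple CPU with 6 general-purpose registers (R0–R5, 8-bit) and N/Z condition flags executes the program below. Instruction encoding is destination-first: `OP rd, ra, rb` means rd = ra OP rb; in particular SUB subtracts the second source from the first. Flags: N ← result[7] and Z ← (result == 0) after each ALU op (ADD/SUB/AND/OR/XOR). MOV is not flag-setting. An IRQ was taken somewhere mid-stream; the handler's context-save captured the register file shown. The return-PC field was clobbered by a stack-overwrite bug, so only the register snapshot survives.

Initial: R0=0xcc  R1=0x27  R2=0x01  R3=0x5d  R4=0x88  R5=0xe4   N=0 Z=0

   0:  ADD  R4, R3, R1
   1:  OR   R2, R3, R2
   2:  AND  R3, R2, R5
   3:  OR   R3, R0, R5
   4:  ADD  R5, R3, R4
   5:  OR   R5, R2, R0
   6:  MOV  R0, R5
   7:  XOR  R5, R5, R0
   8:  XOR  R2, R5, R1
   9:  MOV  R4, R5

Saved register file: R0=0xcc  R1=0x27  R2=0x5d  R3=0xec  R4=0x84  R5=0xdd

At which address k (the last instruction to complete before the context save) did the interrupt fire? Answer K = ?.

K = 5

after  0: R0=0xcc R1=0x27 R2=0x01 R3=0x5d R4=0x84 R5=0xe4  N=1 Z=0
after  1: R0=0xcc R1=0x27 R2=0x5d R3=0x5d R4=0x84 R5=0xe4  N=0 Z=0
after  2: R0=0xcc R1=0x27 R2=0x5d R3=0x44 R4=0x84 R5=0xe4  N=0 Z=0
after  3: R0=0xcc R1=0x27 R2=0x5d R3=0xec R4=0x84 R5=0xe4  N=1 Z=0
after  4: R0=0xcc R1=0x27 R2=0x5d R3=0xec R4=0x84 R5=0x70  N=0 Z=0
after  5: R0=0xcc R1=0x27 R2=0x5d R3=0xec R4=0x84 R5=0xdd  N=1 Z=0
-- IRQ taken; context saved, return-PC = 6 --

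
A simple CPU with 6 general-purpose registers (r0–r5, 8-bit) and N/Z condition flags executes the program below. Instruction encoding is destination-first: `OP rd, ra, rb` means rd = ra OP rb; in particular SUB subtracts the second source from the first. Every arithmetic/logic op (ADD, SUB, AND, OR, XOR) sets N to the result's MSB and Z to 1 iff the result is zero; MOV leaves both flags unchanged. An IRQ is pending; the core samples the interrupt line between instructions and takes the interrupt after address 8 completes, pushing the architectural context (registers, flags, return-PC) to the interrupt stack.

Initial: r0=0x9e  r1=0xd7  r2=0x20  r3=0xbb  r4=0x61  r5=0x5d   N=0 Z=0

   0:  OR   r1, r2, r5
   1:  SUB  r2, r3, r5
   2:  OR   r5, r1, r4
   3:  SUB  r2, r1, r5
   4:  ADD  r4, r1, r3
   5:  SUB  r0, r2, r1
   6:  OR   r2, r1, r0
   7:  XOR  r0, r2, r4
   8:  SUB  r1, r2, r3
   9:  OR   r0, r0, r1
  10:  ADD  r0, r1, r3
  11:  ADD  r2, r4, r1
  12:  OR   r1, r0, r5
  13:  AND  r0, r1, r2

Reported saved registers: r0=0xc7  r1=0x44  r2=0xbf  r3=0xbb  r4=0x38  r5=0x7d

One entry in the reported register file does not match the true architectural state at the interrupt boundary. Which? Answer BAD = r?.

after  0: r0=0x9e r1=0x7d r2=0x20 r3=0xbb r4=0x61 r5=0x5d  N=0 Z=0
after  1: r0=0x9e r1=0x7d r2=0x5e r3=0xbb r4=0x61 r5=0x5d  N=0 Z=0
after  2: r0=0x9e r1=0x7d r2=0x5e r3=0xbb r4=0x61 r5=0x7d  N=0 Z=0
after  3: r0=0x9e r1=0x7d r2=0x00 r3=0xbb r4=0x61 r5=0x7d  N=0 Z=1
after  4: r0=0x9e r1=0x7d r2=0x00 r3=0xbb r4=0x38 r5=0x7d  N=0 Z=0
after  5: r0=0x83 r1=0x7d r2=0x00 r3=0xbb r4=0x38 r5=0x7d  N=1 Z=0
after  6: r0=0x83 r1=0x7d r2=0xff r3=0xbb r4=0x38 r5=0x7d  N=1 Z=0
after  7: r0=0xc7 r1=0x7d r2=0xff r3=0xbb r4=0x38 r5=0x7d  N=1 Z=0
after  8: r0=0xc7 r1=0x44 r2=0xff r3=0xbb r4=0x38 r5=0x7d  N=0 Z=0
-- IRQ taken; context saved, return-PC = 9 --
mismatch: r2: reported 0xbf vs actual 0xff

BAD = r2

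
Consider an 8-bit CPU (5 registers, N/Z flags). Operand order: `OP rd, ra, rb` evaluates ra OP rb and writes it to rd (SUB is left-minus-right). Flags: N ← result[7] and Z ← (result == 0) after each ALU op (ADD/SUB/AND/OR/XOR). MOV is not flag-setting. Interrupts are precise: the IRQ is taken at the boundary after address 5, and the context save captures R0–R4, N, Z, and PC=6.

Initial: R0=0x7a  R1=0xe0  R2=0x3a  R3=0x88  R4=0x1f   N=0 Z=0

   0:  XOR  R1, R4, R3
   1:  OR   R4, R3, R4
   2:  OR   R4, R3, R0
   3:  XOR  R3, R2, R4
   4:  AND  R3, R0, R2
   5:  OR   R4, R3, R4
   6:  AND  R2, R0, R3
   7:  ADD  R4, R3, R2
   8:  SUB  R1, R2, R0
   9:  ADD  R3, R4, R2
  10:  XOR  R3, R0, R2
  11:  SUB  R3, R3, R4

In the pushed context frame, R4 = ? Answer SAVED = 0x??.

after  0: R0=0x7a R1=0x97 R2=0x3a R3=0x88 R4=0x1f  N=1 Z=0
after  1: R0=0x7a R1=0x97 R2=0x3a R3=0x88 R4=0x9f  N=1 Z=0
after  2: R0=0x7a R1=0x97 R2=0x3a R3=0x88 R4=0xfa  N=1 Z=0
after  3: R0=0x7a R1=0x97 R2=0x3a R3=0xc0 R4=0xfa  N=1 Z=0
after  4: R0=0x7a R1=0x97 R2=0x3a R3=0x3a R4=0xfa  N=0 Z=0
after  5: R0=0x7a R1=0x97 R2=0x3a R3=0x3a R4=0xfa  N=1 Z=0
-- IRQ taken; context saved, return-PC = 6 --

SAVED = 0xfa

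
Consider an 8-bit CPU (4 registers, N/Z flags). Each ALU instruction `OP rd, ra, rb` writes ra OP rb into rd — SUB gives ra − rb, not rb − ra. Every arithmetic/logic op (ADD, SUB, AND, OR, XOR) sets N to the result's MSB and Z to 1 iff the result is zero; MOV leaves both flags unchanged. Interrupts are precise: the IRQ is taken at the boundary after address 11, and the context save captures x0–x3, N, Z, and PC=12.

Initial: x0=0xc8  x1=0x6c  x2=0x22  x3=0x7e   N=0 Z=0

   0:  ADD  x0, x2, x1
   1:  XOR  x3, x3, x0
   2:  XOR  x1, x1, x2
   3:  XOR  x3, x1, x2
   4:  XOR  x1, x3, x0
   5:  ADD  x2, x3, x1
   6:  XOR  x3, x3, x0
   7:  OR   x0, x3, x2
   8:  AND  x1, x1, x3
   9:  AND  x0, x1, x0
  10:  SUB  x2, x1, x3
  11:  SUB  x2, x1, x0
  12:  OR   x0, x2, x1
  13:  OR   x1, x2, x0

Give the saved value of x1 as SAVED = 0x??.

after  0: x0=0x8e x1=0x6c x2=0x22 x3=0x7e  N=1 Z=0
after  1: x0=0x8e x1=0x6c x2=0x22 x3=0xf0  N=1 Z=0
after  2: x0=0x8e x1=0x4e x2=0x22 x3=0xf0  N=0 Z=0
after  3: x0=0x8e x1=0x4e x2=0x22 x3=0x6c  N=0 Z=0
after  4: x0=0x8e x1=0xe2 x2=0x22 x3=0x6c  N=1 Z=0
after  5: x0=0x8e x1=0xe2 x2=0x4e x3=0x6c  N=0 Z=0
after  6: x0=0x8e x1=0xe2 x2=0x4e x3=0xe2  N=1 Z=0
after  7: x0=0xee x1=0xe2 x2=0x4e x3=0xe2  N=1 Z=0
after  8: x0=0xee x1=0xe2 x2=0x4e x3=0xe2  N=1 Z=0
after  9: x0=0xe2 x1=0xe2 x2=0x4e x3=0xe2  N=1 Z=0
after 10: x0=0xe2 x1=0xe2 x2=0x00 x3=0xe2  N=0 Z=1
after 11: x0=0xe2 x1=0xe2 x2=0x00 x3=0xe2  N=0 Z=1
-- IRQ taken; context saved, return-PC = 12 --

SAVED = 0xe2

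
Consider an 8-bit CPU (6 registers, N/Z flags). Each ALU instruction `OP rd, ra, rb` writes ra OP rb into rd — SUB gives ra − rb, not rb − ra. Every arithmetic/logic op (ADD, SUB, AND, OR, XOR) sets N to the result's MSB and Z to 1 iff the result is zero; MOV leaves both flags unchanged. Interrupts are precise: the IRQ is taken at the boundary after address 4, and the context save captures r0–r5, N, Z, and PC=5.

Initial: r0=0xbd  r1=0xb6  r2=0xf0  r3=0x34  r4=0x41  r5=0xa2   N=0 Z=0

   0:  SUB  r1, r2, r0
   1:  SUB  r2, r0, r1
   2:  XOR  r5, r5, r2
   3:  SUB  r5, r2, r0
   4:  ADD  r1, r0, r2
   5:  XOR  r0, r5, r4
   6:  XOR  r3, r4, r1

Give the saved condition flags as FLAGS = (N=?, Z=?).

FLAGS = (N=0, Z=0)

after  0: r0=0xbd r1=0x33 r2=0xf0 r3=0x34 r4=0x41 r5=0xa2  N=0 Z=0
after  1: r0=0xbd r1=0x33 r2=0x8a r3=0x34 r4=0x41 r5=0xa2  N=1 Z=0
after  2: r0=0xbd r1=0x33 r2=0x8a r3=0x34 r4=0x41 r5=0x28  N=0 Z=0
after  3: r0=0xbd r1=0x33 r2=0x8a r3=0x34 r4=0x41 r5=0xcd  N=1 Z=0
after  4: r0=0xbd r1=0x47 r2=0x8a r3=0x34 r4=0x41 r5=0xcd  N=0 Z=0
-- IRQ taken; context saved, return-PC = 5 --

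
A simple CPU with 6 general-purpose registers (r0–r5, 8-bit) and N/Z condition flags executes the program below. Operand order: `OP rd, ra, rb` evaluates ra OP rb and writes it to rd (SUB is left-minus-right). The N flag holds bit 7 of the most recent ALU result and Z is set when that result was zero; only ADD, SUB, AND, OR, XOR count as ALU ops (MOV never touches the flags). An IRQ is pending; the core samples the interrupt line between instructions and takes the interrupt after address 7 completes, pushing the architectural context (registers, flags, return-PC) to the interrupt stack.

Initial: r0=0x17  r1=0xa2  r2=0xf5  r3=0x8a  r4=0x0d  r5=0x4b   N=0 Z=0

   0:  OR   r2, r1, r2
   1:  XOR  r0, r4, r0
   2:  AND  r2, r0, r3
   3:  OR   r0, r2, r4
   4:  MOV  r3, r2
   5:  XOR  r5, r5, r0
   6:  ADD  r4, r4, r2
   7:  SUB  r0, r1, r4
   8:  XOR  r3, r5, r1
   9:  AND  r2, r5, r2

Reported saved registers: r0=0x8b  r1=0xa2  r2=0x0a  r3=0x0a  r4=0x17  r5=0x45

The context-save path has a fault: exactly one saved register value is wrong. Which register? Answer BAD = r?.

after  0: r0=0x17 r1=0xa2 r2=0xf7 r3=0x8a r4=0x0d r5=0x4b  N=1 Z=0
after  1: r0=0x1a r1=0xa2 r2=0xf7 r3=0x8a r4=0x0d r5=0x4b  N=0 Z=0
after  2: r0=0x1a r1=0xa2 r2=0x0a r3=0x8a r4=0x0d r5=0x4b  N=0 Z=0
after  3: r0=0x0f r1=0xa2 r2=0x0a r3=0x8a r4=0x0d r5=0x4b  N=0 Z=0
after  4: r0=0x0f r1=0xa2 r2=0x0a r3=0x0a r4=0x0d r5=0x4b  N=0 Z=0
after  5: r0=0x0f r1=0xa2 r2=0x0a r3=0x0a r4=0x0d r5=0x44  N=0 Z=0
after  6: r0=0x0f r1=0xa2 r2=0x0a r3=0x0a r4=0x17 r5=0x44  N=0 Z=0
after  7: r0=0x8b r1=0xa2 r2=0x0a r3=0x0a r4=0x17 r5=0x44  N=1 Z=0
-- IRQ taken; context saved, return-PC = 8 --
mismatch: r5: reported 0x45 vs actual 0x44

BAD = r5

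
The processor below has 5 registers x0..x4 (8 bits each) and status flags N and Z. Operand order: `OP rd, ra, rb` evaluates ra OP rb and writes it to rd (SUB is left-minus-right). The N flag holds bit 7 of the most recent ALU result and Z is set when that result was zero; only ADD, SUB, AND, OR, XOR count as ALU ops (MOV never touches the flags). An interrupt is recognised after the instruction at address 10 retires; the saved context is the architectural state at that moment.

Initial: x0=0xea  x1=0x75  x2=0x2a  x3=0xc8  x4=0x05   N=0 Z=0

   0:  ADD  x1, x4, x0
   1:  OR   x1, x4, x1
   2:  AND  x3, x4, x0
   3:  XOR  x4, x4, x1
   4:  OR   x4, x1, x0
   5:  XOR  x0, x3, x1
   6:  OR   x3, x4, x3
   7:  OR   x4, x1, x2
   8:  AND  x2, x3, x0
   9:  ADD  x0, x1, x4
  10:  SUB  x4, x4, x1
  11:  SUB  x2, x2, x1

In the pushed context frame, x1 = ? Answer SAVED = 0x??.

SAVED = 0xef

after  0: x0=0xea x1=0xef x2=0x2a x3=0xc8 x4=0x05  N=1 Z=0
after  1: x0=0xea x1=0xef x2=0x2a x3=0xc8 x4=0x05  N=1 Z=0
after  2: x0=0xea x1=0xef x2=0x2a x3=0x00 x4=0x05  N=0 Z=1
after  3: x0=0xea x1=0xef x2=0x2a x3=0x00 x4=0xea  N=1 Z=0
after  4: x0=0xea x1=0xef x2=0x2a x3=0x00 x4=0xef  N=1 Z=0
after  5: x0=0xef x1=0xef x2=0x2a x3=0x00 x4=0xef  N=1 Z=0
after  6: x0=0xef x1=0xef x2=0x2a x3=0xef x4=0xef  N=1 Z=0
after  7: x0=0xef x1=0xef x2=0x2a x3=0xef x4=0xef  N=1 Z=0
after  8: x0=0xef x1=0xef x2=0xef x3=0xef x4=0xef  N=1 Z=0
after  9: x0=0xde x1=0xef x2=0xef x3=0xef x4=0xef  N=1 Z=0
after 10: x0=0xde x1=0xef x2=0xef x3=0xef x4=0x00  N=0 Z=1
-- IRQ taken; context saved, return-PC = 11 --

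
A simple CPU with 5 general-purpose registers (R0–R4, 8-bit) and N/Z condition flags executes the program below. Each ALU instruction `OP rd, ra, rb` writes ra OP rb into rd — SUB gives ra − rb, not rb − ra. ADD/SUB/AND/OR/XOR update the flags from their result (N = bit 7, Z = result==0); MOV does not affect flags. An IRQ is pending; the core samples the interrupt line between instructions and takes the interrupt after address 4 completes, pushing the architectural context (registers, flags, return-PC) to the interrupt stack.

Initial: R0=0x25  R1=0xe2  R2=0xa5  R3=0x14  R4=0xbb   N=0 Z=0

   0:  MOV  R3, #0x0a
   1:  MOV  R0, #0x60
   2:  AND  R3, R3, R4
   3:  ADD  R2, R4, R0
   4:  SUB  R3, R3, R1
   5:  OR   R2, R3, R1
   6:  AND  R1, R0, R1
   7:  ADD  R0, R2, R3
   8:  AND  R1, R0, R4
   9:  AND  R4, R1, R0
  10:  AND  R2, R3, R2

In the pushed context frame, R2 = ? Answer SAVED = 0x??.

after  0: R0=0x25 R1=0xe2 R2=0xa5 R3=0x0a R4=0xbb  N=0 Z=0
after  1: R0=0x60 R1=0xe2 R2=0xa5 R3=0x0a R4=0xbb  N=0 Z=0
after  2: R0=0x60 R1=0xe2 R2=0xa5 R3=0x0a R4=0xbb  N=0 Z=0
after  3: R0=0x60 R1=0xe2 R2=0x1b R3=0x0a R4=0xbb  N=0 Z=0
after  4: R0=0x60 R1=0xe2 R2=0x1b R3=0x28 R4=0xbb  N=0 Z=0
-- IRQ taken; context saved, return-PC = 5 --

SAVED = 0x1b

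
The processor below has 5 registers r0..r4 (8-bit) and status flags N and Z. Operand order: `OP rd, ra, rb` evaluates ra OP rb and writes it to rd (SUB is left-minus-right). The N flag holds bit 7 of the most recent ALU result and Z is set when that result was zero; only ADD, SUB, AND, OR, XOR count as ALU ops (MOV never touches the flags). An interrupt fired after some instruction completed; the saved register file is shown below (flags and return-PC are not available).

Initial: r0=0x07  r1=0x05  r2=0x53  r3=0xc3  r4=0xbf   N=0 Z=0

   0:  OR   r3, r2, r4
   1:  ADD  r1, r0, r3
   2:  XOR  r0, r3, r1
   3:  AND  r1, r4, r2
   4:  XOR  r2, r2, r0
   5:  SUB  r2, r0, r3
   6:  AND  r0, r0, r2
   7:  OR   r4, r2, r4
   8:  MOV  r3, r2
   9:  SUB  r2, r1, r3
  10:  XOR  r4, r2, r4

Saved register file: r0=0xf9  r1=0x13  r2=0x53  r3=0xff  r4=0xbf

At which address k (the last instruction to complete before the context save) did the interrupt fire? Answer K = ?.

K = 3

after  0: r0=0x07 r1=0x05 r2=0x53 r3=0xff r4=0xbf  N=1 Z=0
after  1: r0=0x07 r1=0x06 r2=0x53 r3=0xff r4=0xbf  N=0 Z=0
after  2: r0=0xf9 r1=0x06 r2=0x53 r3=0xff r4=0xbf  N=1 Z=0
after  3: r0=0xf9 r1=0x13 r2=0x53 r3=0xff r4=0xbf  N=0 Z=0
-- IRQ taken; context saved, return-PC = 4 --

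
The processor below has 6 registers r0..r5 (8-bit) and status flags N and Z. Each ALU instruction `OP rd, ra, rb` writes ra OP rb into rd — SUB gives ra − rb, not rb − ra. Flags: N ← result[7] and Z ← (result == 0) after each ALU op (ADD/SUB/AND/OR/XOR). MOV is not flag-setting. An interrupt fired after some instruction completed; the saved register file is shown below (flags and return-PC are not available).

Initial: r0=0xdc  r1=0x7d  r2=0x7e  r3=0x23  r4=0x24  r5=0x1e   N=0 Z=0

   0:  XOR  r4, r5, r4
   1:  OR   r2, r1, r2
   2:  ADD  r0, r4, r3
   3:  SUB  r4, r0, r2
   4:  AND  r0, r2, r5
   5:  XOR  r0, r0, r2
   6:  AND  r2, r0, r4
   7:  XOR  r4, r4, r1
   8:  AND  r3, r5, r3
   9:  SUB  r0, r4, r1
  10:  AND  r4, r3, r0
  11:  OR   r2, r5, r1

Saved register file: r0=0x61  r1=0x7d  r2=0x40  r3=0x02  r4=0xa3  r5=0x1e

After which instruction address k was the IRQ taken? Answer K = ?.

after  0: r0=0xdc r1=0x7d r2=0x7e r3=0x23 r4=0x3a r5=0x1e  N=0 Z=0
after  1: r0=0xdc r1=0x7d r2=0x7f r3=0x23 r4=0x3a r5=0x1e  N=0 Z=0
after  2: r0=0x5d r1=0x7d r2=0x7f r3=0x23 r4=0x3a r5=0x1e  N=0 Z=0
after  3: r0=0x5d r1=0x7d r2=0x7f r3=0x23 r4=0xde r5=0x1e  N=1 Z=0
after  4: r0=0x1e r1=0x7d r2=0x7f r3=0x23 r4=0xde r5=0x1e  N=0 Z=0
after  5: r0=0x61 r1=0x7d r2=0x7f r3=0x23 r4=0xde r5=0x1e  N=0 Z=0
after  6: r0=0x61 r1=0x7d r2=0x40 r3=0x23 r4=0xde r5=0x1e  N=0 Z=0
after  7: r0=0x61 r1=0x7d r2=0x40 r3=0x23 r4=0xa3 r5=0x1e  N=1 Z=0
after  8: r0=0x61 r1=0x7d r2=0x40 r3=0x02 r4=0xa3 r5=0x1e  N=0 Z=0
-- IRQ taken; context saved, return-PC = 9 --

K = 8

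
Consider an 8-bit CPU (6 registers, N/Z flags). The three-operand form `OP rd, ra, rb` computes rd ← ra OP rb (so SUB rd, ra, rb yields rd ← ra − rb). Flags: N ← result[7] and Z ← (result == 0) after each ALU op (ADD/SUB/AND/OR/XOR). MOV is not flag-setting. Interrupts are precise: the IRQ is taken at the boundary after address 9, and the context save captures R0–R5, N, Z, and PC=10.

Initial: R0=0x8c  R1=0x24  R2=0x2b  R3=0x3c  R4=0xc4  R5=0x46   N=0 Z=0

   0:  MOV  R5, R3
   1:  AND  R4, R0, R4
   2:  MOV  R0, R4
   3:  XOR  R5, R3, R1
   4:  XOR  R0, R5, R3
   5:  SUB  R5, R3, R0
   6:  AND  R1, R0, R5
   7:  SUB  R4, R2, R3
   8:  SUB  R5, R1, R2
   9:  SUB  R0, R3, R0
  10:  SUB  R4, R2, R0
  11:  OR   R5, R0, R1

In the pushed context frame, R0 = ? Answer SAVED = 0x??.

after  0: R0=0x8c R1=0x24 R2=0x2b R3=0x3c R4=0xc4 R5=0x3c  N=0 Z=0
after  1: R0=0x8c R1=0x24 R2=0x2b R3=0x3c R4=0x84 R5=0x3c  N=1 Z=0
after  2: R0=0x84 R1=0x24 R2=0x2b R3=0x3c R4=0x84 R5=0x3c  N=1 Z=0
after  3: R0=0x84 R1=0x24 R2=0x2b R3=0x3c R4=0x84 R5=0x18  N=0 Z=0
after  4: R0=0x24 R1=0x24 R2=0x2b R3=0x3c R4=0x84 R5=0x18  N=0 Z=0
after  5: R0=0x24 R1=0x24 R2=0x2b R3=0x3c R4=0x84 R5=0x18  N=0 Z=0
after  6: R0=0x24 R1=0x00 R2=0x2b R3=0x3c R4=0x84 R5=0x18  N=0 Z=1
after  7: R0=0x24 R1=0x00 R2=0x2b R3=0x3c R4=0xef R5=0x18  N=1 Z=0
after  8: R0=0x24 R1=0x00 R2=0x2b R3=0x3c R4=0xef R5=0xd5  N=1 Z=0
after  9: R0=0x18 R1=0x00 R2=0x2b R3=0x3c R4=0xef R5=0xd5  N=0 Z=0
-- IRQ taken; context saved, return-PC = 10 --

SAVED = 0x18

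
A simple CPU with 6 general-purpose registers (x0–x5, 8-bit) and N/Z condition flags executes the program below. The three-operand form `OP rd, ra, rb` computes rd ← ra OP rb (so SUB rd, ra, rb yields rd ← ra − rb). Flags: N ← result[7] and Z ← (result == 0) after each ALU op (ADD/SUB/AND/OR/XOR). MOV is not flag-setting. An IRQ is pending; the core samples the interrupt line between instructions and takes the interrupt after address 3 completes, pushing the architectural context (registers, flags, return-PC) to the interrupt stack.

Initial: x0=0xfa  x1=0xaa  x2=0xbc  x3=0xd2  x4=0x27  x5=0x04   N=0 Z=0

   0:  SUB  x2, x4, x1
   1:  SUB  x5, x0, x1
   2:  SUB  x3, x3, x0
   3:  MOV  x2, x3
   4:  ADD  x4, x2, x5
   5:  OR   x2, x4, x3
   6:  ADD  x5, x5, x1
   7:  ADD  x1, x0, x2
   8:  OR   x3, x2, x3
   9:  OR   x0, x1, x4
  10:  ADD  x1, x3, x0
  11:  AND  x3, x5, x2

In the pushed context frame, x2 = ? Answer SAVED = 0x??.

SAVED = 0xd8

after  0: x0=0xfa x1=0xaa x2=0x7d x3=0xd2 x4=0x27 x5=0x04  N=0 Z=0
after  1: x0=0xfa x1=0xaa x2=0x7d x3=0xd2 x4=0x27 x5=0x50  N=0 Z=0
after  2: x0=0xfa x1=0xaa x2=0x7d x3=0xd8 x4=0x27 x5=0x50  N=1 Z=0
after  3: x0=0xfa x1=0xaa x2=0xd8 x3=0xd8 x4=0x27 x5=0x50  N=1 Z=0
-- IRQ taken; context saved, return-PC = 4 --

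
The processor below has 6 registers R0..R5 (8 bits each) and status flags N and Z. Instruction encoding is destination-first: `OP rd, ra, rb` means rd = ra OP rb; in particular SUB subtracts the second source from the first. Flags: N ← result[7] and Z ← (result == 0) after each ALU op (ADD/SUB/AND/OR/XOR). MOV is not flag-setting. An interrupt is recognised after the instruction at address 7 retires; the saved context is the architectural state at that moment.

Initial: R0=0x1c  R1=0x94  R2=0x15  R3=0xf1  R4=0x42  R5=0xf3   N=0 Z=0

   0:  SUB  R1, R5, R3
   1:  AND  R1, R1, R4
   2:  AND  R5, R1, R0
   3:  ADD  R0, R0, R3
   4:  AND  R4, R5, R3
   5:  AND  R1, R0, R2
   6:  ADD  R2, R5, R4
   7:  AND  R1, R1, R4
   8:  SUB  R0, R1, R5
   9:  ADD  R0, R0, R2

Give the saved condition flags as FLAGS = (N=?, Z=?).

FLAGS = (N=0, Z=1)

after  0: R0=0x1c R1=0x02 R2=0x15 R3=0xf1 R4=0x42 R5=0xf3  N=0 Z=0
after  1: R0=0x1c R1=0x02 R2=0x15 R3=0xf1 R4=0x42 R5=0xf3  N=0 Z=0
after  2: R0=0x1c R1=0x02 R2=0x15 R3=0xf1 R4=0x42 R5=0x00  N=0 Z=1
after  3: R0=0x0d R1=0x02 R2=0x15 R3=0xf1 R4=0x42 R5=0x00  N=0 Z=0
after  4: R0=0x0d R1=0x02 R2=0x15 R3=0xf1 R4=0x00 R5=0x00  N=0 Z=1
after  5: R0=0x0d R1=0x05 R2=0x15 R3=0xf1 R4=0x00 R5=0x00  N=0 Z=0
after  6: R0=0x0d R1=0x05 R2=0x00 R3=0xf1 R4=0x00 R5=0x00  N=0 Z=1
after  7: R0=0x0d R1=0x00 R2=0x00 R3=0xf1 R4=0x00 R5=0x00  N=0 Z=1
-- IRQ taken; context saved, return-PC = 8 --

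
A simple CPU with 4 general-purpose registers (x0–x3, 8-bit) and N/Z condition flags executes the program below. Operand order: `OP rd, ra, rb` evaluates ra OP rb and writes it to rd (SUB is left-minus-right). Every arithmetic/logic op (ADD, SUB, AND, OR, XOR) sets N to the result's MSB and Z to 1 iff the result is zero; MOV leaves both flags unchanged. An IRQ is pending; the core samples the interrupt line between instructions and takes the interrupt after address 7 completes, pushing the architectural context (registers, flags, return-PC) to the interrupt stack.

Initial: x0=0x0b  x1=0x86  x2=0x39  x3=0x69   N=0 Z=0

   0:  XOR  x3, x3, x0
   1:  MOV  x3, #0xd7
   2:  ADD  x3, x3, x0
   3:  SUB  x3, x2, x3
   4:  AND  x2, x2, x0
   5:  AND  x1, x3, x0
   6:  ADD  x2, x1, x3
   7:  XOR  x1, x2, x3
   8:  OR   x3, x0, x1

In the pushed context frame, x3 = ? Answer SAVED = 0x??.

SAVED = 0x57

after  0: x0=0x0b x1=0x86 x2=0x39 x3=0x62  N=0 Z=0
after  1: x0=0x0b x1=0x86 x2=0x39 x3=0xd7  N=0 Z=0
after  2: x0=0x0b x1=0x86 x2=0x39 x3=0xe2  N=1 Z=0
after  3: x0=0x0b x1=0x86 x2=0x39 x3=0x57  N=0 Z=0
after  4: x0=0x0b x1=0x86 x2=0x09 x3=0x57  N=0 Z=0
after  5: x0=0x0b x1=0x03 x2=0x09 x3=0x57  N=0 Z=0
after  6: x0=0x0b x1=0x03 x2=0x5a x3=0x57  N=0 Z=0
after  7: x0=0x0b x1=0x0d x2=0x5a x3=0x57  N=0 Z=0
-- IRQ taken; context saved, return-PC = 8 --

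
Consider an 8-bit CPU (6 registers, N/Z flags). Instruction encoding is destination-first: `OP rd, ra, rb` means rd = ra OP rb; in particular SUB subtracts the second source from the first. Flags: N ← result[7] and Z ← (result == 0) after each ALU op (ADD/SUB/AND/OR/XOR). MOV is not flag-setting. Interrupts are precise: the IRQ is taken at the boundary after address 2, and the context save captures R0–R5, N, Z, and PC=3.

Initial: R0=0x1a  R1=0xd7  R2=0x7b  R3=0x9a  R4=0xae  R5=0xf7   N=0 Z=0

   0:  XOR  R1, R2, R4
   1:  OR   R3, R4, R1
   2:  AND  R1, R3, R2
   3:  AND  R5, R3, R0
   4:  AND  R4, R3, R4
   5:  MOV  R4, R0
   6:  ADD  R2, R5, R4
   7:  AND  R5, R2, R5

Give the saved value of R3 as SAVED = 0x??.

after  0: R0=0x1a R1=0xd5 R2=0x7b R3=0x9a R4=0xae R5=0xf7  N=1 Z=0
after  1: R0=0x1a R1=0xd5 R2=0x7b R3=0xff R4=0xae R5=0xf7  N=1 Z=0
after  2: R0=0x1a R1=0x7b R2=0x7b R3=0xff R4=0xae R5=0xf7  N=0 Z=0
-- IRQ taken; context saved, return-PC = 3 --

SAVED = 0xff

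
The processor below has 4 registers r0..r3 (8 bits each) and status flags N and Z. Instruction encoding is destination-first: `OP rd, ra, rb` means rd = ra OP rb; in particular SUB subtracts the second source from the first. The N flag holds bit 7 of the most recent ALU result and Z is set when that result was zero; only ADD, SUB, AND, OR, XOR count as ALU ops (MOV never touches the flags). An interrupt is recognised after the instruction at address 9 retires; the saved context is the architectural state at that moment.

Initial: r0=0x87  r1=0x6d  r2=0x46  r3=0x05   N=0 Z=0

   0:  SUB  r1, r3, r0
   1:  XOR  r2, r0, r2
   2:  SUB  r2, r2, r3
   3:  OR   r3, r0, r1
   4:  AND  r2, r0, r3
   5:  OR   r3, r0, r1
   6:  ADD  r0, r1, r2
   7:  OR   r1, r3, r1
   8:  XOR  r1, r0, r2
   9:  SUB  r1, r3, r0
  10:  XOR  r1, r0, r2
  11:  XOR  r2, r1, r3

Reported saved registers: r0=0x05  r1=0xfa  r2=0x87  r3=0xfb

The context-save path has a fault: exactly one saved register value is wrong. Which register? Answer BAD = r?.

after  0: r0=0x87 r1=0x7e r2=0x46 r3=0x05  N=0 Z=0
after  1: r0=0x87 r1=0x7e r2=0xc1 r3=0x05  N=1 Z=0
after  2: r0=0x87 r1=0x7e r2=0xbc r3=0x05  N=1 Z=0
after  3: r0=0x87 r1=0x7e r2=0xbc r3=0xff  N=1 Z=0
after  4: r0=0x87 r1=0x7e r2=0x87 r3=0xff  N=1 Z=0
after  5: r0=0x87 r1=0x7e r2=0x87 r3=0xff  N=1 Z=0
after  6: r0=0x05 r1=0x7e r2=0x87 r3=0xff  N=0 Z=0
after  7: r0=0x05 r1=0xff r2=0x87 r3=0xff  N=1 Z=0
after  8: r0=0x05 r1=0x82 r2=0x87 r3=0xff  N=1 Z=0
after  9: r0=0x05 r1=0xfa r2=0x87 r3=0xff  N=1 Z=0
-- IRQ taken; context saved, return-PC = 10 --
mismatch: r3: reported 0xfb vs actual 0xff

BAD = r3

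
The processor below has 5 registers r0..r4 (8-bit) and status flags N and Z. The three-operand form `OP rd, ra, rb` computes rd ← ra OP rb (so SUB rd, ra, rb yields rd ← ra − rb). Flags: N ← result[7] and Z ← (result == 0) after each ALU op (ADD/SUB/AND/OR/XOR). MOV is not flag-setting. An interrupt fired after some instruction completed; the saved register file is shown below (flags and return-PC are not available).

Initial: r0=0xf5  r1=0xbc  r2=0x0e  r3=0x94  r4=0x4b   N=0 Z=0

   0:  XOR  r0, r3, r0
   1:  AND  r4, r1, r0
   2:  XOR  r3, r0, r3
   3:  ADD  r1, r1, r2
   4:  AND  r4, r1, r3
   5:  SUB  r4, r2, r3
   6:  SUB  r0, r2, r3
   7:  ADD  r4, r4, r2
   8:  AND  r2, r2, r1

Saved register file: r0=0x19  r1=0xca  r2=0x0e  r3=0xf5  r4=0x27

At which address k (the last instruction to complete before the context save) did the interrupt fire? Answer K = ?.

K = 7

after  0: r0=0x61 r1=0xbc r2=0x0e r3=0x94 r4=0x4b  N=0 Z=0
after  1: r0=0x61 r1=0xbc r2=0x0e r3=0x94 r4=0x20  N=0 Z=0
after  2: r0=0x61 r1=0xbc r2=0x0e r3=0xf5 r4=0x20  N=1 Z=0
after  3: r0=0x61 r1=0xca r2=0x0e r3=0xf5 r4=0x20  N=1 Z=0
after  4: r0=0x61 r1=0xca r2=0x0e r3=0xf5 r4=0xc0  N=1 Z=0
after  5: r0=0x61 r1=0xca r2=0x0e r3=0xf5 r4=0x19  N=0 Z=0
after  6: r0=0x19 r1=0xca r2=0x0e r3=0xf5 r4=0x19  N=0 Z=0
after  7: r0=0x19 r1=0xca r2=0x0e r3=0xf5 r4=0x27  N=0 Z=0
-- IRQ taken; context saved, return-PC = 8 --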